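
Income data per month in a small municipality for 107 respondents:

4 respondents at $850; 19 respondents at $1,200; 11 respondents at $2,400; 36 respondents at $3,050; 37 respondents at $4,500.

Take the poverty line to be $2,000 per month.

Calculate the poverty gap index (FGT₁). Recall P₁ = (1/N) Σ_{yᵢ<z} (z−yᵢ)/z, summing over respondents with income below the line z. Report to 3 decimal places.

Poor units: 4×$850, 19×$1,200 (q = 23 of N = 107).
Shortfall ratios: (2000−850)/2000 = 0.5750 (×4); (2000−1200)/2000 = 0.4000 (×19).
Sum of shortfalls = 9.900000; P₁ averages over all N: 9.900000 / 107 = 0.093.

0.093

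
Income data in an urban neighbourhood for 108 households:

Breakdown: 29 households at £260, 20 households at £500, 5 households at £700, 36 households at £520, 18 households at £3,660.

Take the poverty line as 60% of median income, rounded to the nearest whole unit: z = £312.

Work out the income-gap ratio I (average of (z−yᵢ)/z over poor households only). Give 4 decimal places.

0.1667

Below z: 29×£260 (q = 29 of N = 108).
Relative gaps: 0.1667 (×29); sum = 4.833333.
I averages over the q = 29 poor units only: 4.833333 / 29 = 0.1667.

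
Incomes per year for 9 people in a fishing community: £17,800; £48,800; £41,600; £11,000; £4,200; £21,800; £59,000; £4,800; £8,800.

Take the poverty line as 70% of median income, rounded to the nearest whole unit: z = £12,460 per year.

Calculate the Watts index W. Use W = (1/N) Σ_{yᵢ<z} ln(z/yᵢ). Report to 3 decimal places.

0.279

Incomes under z: £4,200, £4,800, £8,800, £11,000 (q = 4 of N = 9).
Log shortfalls: ln(12460/4200) = 1.0874; ln(12460/4800) = 0.9539; ln(12460/8800) = 0.3478; ln(12460/11000) = 0.1246.
W = 2.513747 / 9 = 0.279.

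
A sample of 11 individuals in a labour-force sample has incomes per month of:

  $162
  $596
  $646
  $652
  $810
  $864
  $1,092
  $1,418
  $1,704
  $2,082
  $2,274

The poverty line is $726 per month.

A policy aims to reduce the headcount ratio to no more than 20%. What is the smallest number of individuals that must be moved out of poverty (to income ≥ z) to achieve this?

Currently q = 4 of N = 11 are below the line (H = 0.364).
A headcount ratio of at most 20% allows at most ⌊0.20 × 11⌋ = 2 poor individuals.
So at least 4 − 2 = 2 must be lifted.

2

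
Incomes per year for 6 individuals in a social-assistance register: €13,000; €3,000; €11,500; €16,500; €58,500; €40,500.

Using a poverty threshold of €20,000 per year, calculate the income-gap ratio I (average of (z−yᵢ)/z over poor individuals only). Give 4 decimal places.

0.4500

Poor units: €3,000, €11,500, €13,000, €16,500 (q = 4 of N = 6).
Relative gaps: 0.8500, 0.4250, 0.3500, 0.1750; sum = 1.800000.
I averages over the q = 4 poor units only: 1.800000 / 4 = 0.4500.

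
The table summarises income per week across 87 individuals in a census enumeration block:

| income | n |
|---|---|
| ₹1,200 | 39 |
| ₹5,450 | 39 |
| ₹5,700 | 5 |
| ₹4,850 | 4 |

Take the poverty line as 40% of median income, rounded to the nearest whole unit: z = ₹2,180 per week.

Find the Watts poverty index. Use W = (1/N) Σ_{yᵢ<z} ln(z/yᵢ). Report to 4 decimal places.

Poor units: 39×₹1,200 (q = 39 of N = 87).
Log shortfalls: ln(2180/1200) = 0.5970 (×39).
W = 23.283129 / 87 = 0.2676.

0.2676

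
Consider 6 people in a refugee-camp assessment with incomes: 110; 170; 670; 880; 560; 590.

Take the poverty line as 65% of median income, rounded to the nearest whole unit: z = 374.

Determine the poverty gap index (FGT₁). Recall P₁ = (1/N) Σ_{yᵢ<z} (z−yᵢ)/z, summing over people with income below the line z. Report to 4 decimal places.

0.2086

Poor units: 110, 170 (q = 2 of N = 6).
Shortfall ratios: (374−110)/374 = 0.7059; (374−170)/374 = 0.5455.
Sum of shortfalls = 1.251337; P₁ averages over all N: 1.251337 / 6 = 0.2086.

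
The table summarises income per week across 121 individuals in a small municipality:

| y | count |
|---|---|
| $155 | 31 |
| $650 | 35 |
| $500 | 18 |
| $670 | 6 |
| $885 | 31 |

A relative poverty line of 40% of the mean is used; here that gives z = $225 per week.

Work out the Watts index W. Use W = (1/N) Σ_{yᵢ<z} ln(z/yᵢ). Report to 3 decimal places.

0.095

Poor units: 31×$155 (q = 31 of N = 121).
ln(z/y) terms: ln(225/155) = 0.3727 (×31).
W = 11.552934 / 121 = 0.095.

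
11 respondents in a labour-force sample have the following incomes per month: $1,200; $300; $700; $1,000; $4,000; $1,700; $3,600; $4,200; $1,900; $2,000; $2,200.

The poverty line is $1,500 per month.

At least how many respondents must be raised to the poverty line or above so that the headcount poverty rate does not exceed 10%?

Currently q = 4 of N = 11 are below the line (H = 0.364).
A headcount ratio of at most 10% allows at most ⌊0.10 × 11⌋ = 1 poor respondents.
So at least 4 − 1 = 3 must be lifted.

3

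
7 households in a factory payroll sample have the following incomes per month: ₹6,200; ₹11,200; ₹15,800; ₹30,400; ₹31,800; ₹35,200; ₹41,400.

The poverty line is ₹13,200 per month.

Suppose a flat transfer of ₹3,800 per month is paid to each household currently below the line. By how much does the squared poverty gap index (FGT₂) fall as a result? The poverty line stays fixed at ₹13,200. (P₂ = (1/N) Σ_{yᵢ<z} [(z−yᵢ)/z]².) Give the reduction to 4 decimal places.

0.0351

Before: below the line — ₹6,200, ₹11,200; squared poverty gap index (FGT₂) = 0.043454.
After the ₹3,800 transfer: below the line — ₹10,000; squared poverty gap index (FGT₂) = 0.008396.
Reduction = 0.043454 − 0.008396 = 0.0351.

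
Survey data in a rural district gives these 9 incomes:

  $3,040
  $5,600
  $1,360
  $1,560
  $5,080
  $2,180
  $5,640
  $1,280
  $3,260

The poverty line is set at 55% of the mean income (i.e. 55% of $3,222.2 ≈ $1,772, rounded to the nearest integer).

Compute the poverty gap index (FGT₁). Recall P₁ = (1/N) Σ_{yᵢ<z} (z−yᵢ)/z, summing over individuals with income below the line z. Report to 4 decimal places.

Below z: $1,280, $1,360, $1,560 (q = 3 of N = 9).
Normalized shortfalls: (1772−1280)/1772 = 0.2777; (1772−1360)/1772 = 0.2325; (1772−1560)/1772 = 0.1196.
Σ = 0.629797. Dividing by the full population N = 9 gives P₁ = 0.0700.

0.0700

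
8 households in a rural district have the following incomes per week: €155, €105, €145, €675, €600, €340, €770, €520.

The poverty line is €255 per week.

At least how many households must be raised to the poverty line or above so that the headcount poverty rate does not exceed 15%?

2

Currently q = 3 of N = 8 are below the line (H = 0.375).
A headcount ratio of at most 15% allows at most ⌊0.15 × 8⌋ = 1 poor households.
So at least 3 − 1 = 2 must be lifted.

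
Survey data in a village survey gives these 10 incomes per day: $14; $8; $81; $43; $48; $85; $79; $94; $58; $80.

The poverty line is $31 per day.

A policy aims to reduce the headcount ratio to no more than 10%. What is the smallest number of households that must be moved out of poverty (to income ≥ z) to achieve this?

Currently q = 2 of N = 10 are below the line (H = 0.200).
A headcount ratio of at most 10% allows at most ⌊0.10 × 10⌋ = 1 poor households.
So at least 2 − 1 = 1 must be lifted.

1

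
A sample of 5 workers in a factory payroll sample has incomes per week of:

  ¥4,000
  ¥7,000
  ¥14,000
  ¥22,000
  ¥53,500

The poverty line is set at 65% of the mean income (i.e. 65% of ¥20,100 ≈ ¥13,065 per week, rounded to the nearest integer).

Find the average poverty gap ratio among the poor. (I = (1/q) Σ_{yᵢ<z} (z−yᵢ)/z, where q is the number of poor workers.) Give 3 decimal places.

0.579

Incomes under z: ¥4,000, ¥7,000 (q = 2 of N = 5).
Shortfall ratios (z−y)/z: 0.6938, 0.4642; sum = 1.158056.
The income-gap ratio divides by q (the poor only): 1.158056 / 2 = 0.579.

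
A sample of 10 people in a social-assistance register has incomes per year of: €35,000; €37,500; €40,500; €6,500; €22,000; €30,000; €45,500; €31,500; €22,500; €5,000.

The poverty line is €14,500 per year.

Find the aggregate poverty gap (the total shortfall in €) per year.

€17,500

Below z: €5,000, €6,500 (q = 2 of N = 10).
Individual gaps: 14500−5000 = 9500; 14500−6500 = 8000.
Aggregate gap = €17,500.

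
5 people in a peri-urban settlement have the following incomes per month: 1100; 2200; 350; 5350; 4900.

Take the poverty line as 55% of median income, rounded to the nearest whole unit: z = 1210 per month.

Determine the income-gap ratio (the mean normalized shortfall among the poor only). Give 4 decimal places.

0.4008

Below the line: 350, 1100 (q = 2 of N = 5).
Shortfall ratios (z−y)/z: 0.7107, 0.0909; sum = 0.801653.
The income-gap ratio divides by q (the poor only): 0.801653 / 2 = 0.4008.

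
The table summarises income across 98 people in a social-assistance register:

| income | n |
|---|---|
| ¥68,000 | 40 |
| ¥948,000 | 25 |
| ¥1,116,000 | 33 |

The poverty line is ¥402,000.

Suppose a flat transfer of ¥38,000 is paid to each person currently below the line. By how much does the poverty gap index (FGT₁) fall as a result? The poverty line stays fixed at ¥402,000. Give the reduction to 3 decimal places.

Before: below the line — 40×¥68,000; poverty gap index (FGT₁) = 0.33912.
After the ¥38,000 transfer: below the line — 40×¥106,000; poverty gap index (FGT₁) = 0.30054.
Reduction = 0.33912 − 0.30054 = 0.039.

0.039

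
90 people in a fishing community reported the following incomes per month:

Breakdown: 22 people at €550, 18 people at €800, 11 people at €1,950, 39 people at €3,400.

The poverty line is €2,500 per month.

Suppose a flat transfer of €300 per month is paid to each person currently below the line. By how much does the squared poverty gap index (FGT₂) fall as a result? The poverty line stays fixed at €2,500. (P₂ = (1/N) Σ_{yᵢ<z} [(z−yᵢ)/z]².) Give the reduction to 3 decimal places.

0.077

Before: below the line — 22×€550, 18×€800, 11×€1,950; squared poverty gap index (FGT₂) = 0.24712.
After the €300 transfer: below the line — 22×€850, 18×€1,100, 11×€2,250; squared poverty gap index (FGT₂) = 0.17042.
Reduction = 0.24712 − 0.17042 = 0.077.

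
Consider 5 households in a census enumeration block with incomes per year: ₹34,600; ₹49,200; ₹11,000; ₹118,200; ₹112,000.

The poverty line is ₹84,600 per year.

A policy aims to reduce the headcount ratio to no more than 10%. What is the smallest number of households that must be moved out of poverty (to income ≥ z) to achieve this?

Currently q = 3 of N = 5 are below the line (H = 0.600).
A headcount ratio of at most 10% allows at most ⌊0.10 × 5⌋ = 0 poor households.
So at least 3 − 0 = 3 must be lifted.

3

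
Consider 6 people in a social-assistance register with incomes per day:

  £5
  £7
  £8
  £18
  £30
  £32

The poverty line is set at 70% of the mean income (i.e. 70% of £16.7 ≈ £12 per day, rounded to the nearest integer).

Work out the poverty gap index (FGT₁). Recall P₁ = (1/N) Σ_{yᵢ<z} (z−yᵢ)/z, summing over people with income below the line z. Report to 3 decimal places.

Below z: £5, £7, £8 (q = 3 of N = 6).
Relative gaps: (12−5)/12 = 0.5833; (12−7)/12 = 0.4167; (12−8)/12 = 0.3333.
Σ = 1.333333. Dividing by the full population N = 6 gives P₁ = 0.222.

0.222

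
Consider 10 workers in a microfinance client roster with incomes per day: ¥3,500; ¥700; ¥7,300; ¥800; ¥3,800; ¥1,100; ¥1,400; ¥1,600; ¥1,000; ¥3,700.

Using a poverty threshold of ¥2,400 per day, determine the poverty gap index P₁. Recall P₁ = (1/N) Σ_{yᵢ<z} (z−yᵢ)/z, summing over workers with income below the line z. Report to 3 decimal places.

Poor units: ¥700, ¥800, ¥1,000, ¥1,100, ¥1,400, ¥1,600 (q = 6 of N = 10).
Normalized shortfalls: (2400−700)/2400 = 0.7083; (2400−800)/2400 = 0.6667; (2400−1000)/2400 = 0.5833; (2400−1100)/2400 = 0.5417; (2400−1400)/2400 = 0.4167; (2400−1600)/2400 = 0.3333.
Sum of shortfalls = 3.250000; P₁ averages over all N: 3.250000 / 10 = 0.325.

0.325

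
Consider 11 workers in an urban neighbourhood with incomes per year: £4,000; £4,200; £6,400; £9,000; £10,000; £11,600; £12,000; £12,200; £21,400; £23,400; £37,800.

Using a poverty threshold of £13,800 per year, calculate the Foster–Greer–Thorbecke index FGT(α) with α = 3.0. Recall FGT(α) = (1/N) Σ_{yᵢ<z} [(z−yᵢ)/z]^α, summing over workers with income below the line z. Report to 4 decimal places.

Below the line: £4,000, £4,200, £6,400, £9,000, £10,000, £11,600, £12,000, £12,200 (q = 8 of N = 11).
Normalized shortfalls: (13800−4000)/13800 = 0.7101; (13800−4200)/13800 = 0.6957; (13800−6400)/13800 = 0.5362; (13800−9000)/13800 = 0.3478; (13800−10000)/13800 = 0.2754; (13800−11600)/13800 = 0.1594; (13800−12000)/13800 = 0.1304; (13800−12200)/13800 = 0.1159.
Raised to α = 3.0: 0.35813; 0.33665; 0.15419; 0.04208; 0.02088; 0.00405; 0.00222; 0.00156.
Sum = 0.919759; FGT(3.0) = 0.919759 / 11 = 0.0836.

0.0836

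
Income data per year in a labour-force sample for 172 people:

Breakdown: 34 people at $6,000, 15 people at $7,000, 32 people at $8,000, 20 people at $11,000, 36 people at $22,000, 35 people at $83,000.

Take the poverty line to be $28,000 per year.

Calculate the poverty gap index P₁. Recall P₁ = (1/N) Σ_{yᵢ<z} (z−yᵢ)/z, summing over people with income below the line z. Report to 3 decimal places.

Below the line: 34×$6,000, 15×$7,000, 32×$8,000, 20×$11,000, 36×$22,000 (q = 137 of N = 172).
Shortfall ratios: (28000−6000)/28000 = 0.7857 (×34); (28000−7000)/28000 = 0.7500 (×15); (28000−8000)/28000 = 0.7143 (×32); (28000−11000)/28000 = 0.6071 (×20); (28000−22000)/28000 = 0.2143 (×36).
Sum of shortfalls = 80.678571; P₁ averages over all N: 80.678571 / 172 = 0.469.

0.469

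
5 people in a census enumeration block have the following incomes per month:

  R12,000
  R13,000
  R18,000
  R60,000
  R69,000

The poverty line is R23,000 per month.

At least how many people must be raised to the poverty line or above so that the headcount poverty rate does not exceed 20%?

3 of the 5 people are poor, so H = 3/5 = 0.600.
A headcount ratio of at most 20% allows at most ⌊0.20 × 5⌋ = 1 poor people.
So at least 3 − 1 = 2 must be lifted.

2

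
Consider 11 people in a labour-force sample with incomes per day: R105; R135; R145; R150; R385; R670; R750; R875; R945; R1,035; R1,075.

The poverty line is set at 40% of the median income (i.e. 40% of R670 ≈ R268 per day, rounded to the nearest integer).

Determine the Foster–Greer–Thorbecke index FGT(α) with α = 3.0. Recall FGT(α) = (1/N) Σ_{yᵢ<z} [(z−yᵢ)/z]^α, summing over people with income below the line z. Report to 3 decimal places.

0.048

Incomes under z: R105, R135, R145, R150 (q = 4 of N = 11).
Gap ratios (z−y)/z: (268−105)/268 = 0.6082; (268−135)/268 = 0.4963; (268−145)/268 = 0.4590; (268−150)/268 = 0.4403.
Raised to α = 3.0: 0.22499; 0.12222; 0.09667; 0.08536.
Sum = 0.529242; FGT(3.0) = 0.529242 / 11 = 0.048.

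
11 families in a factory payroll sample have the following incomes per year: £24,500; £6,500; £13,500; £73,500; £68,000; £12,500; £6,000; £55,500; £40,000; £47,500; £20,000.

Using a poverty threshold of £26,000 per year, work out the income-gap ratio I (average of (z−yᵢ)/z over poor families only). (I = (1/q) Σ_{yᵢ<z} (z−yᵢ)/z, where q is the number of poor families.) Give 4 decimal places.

Below z: £6,000, £6,500, £12,500, £13,500, £20,000, £24,500 (q = 6 of N = 11).
Shortfall ratios (z−y)/z: 0.7692, 0.7500, 0.5192, 0.4808, 0.2308, 0.0577; sum = 2.807692.
I averages over the q = 6 poor units only: 2.807692 / 6 = 0.4679.

0.4679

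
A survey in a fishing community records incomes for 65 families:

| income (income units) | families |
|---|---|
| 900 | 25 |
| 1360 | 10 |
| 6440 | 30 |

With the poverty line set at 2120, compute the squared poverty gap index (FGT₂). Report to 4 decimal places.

0.1471

Below the line: 25×900, 10×1360 (q = 35 of N = 65).
Normalized shortfalls: (2120−900)/2120 = 0.5755 (×25); (2120−1360)/2120 = 0.3585 (×10).
Squared: 0.3312 (×25); 0.1285 (×10).
Sum = 9.564347; P₂ = 9.564347 / 65 = 0.1471.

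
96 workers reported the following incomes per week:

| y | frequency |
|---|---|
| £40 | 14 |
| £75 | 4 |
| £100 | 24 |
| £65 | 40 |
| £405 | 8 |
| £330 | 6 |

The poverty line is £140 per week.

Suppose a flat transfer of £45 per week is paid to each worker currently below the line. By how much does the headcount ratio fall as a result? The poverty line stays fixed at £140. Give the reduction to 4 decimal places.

Before: below the line — 14×£40, 40×£65, 4×£75, 24×£100; headcount ratio = 0.854167.
After the £45 transfer: below the line — 14×£85, 40×£110, 4×£120; headcount ratio = 0.604167.
Reduction = 0.854167 − 0.604167 = 0.2500.

0.2500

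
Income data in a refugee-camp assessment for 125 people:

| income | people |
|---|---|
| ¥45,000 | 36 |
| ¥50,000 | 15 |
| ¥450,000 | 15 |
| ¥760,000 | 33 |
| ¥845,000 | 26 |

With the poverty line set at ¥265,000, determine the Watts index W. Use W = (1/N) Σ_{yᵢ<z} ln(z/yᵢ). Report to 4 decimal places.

0.7108

Poor units: 36×¥45,000, 15×¥50,000 (q = 51 of N = 125).
Log gaps: ln(265000/45000) = 1.7731 (×36); ln(265000/50000) = 1.6677 (×15).
W = 88.846026 / 125 = 0.7108.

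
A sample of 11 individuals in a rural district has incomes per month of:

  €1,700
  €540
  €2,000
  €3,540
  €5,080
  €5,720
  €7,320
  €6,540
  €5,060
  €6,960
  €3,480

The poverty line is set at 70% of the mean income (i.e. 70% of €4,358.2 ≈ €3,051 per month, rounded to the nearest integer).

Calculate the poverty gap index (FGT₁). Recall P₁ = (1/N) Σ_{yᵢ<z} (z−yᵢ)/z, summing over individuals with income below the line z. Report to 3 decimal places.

Below z: €540, €1,700, €2,000 (q = 3 of N = 11).
Shortfall ratios: (3051−540)/3051 = 0.8230; (3051−1700)/3051 = 0.4428; (3051−2000)/3051 = 0.3445.
Σ = 1.610292. Dividing by the full population N = 11 gives P₁ = 0.146.

0.146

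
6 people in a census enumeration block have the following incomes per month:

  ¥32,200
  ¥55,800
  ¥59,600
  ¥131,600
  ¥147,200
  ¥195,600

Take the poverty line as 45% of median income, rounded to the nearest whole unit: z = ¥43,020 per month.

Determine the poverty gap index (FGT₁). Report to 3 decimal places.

0.042

Below the line: ¥32,200 (q = 1 of N = 6).
Gap ratios (z−y)/z: (43020−32200)/43020 = 0.2515.
Σ = 0.251511. Dividing by the full population N = 6 gives P₁ = 0.042.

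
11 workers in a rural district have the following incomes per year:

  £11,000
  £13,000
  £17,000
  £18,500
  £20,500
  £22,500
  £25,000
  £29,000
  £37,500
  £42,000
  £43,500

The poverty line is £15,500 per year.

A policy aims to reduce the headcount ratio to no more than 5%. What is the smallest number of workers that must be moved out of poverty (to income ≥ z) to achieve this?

Currently q = 2 of N = 11 are below the line (H = 0.182).
A headcount ratio of at most 5% allows at most ⌊0.05 × 11⌋ = 0 poor workers.
So at least 2 − 0 = 2 must be lifted.

2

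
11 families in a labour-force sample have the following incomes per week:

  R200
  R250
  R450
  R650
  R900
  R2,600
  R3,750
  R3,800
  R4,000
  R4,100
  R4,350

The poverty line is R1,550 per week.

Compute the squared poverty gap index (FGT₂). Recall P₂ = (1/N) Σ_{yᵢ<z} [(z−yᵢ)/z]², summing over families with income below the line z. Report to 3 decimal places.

Poor units: R200, R250, R450, R650, R900 (q = 5 of N = 11).
Normalized shortfalls: (1550−200)/1550 = 0.8710; (1550−250)/1550 = 0.8387; (1550−450)/1550 = 0.7097; (1550−650)/1550 = 0.5806; (1550−900)/1550 = 0.4194.
Squared: 0.7586; 0.7034; 0.5036; 0.3371; 0.1759.
Sum = 2.478668; P₂ = 2.478668 / 11 = 0.225.

0.225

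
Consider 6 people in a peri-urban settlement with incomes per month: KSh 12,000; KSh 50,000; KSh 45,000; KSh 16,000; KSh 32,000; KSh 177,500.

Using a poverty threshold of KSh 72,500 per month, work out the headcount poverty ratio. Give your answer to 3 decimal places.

0.833

5 of the 6 people have income below KSh 72,500.
H = 5/6 = 0.833.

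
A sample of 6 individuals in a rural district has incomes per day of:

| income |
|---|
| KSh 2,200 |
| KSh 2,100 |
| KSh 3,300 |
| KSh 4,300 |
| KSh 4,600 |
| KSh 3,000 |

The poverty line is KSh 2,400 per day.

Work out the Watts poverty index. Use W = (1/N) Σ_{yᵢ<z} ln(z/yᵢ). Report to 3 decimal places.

Below z: KSh 2,100, KSh 2,200 (q = 2 of N = 6).
Log shortfalls: ln(2400/2100) = 0.1335; ln(2400/2200) = 0.0870.
W = 0.220543 / 6 = 0.037.

0.037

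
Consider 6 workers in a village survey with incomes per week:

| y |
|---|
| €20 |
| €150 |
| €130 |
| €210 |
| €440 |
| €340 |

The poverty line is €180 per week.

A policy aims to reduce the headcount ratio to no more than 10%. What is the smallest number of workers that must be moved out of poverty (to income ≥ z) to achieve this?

3

3 of the 6 workers are poor, so H = 3/6 = 0.500.
A headcount ratio of at most 10% allows at most ⌊0.10 × 6⌋ = 0 poor workers.
So at least 3 − 0 = 3 must be lifted.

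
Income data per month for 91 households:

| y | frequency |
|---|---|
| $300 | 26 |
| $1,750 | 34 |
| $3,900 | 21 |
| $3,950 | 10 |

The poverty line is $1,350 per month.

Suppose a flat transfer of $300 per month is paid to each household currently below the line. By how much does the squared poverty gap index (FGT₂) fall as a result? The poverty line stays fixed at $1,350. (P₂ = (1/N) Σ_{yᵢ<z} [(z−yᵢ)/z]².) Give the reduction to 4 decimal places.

Before: below the line — 26×$300; squared poverty gap index (FGT₂) = 0.172840.
After the $300 transfer: below the line — 26×$600; squared poverty gap index (FGT₂) = 0.088183.
Reduction = 0.172840 − 0.088183 = 0.0847.

0.0847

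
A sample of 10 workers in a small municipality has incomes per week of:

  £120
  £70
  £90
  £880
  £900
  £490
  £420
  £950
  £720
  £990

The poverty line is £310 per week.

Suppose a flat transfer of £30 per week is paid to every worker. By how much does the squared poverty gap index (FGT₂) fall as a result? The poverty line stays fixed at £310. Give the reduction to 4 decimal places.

Before: below the line — £70, £90, £120; squared poverty gap index (FGT₂) = 0.147867.
After the £30 transfer: below the line — £100, £120, £150; squared poverty gap index (FGT₂) = 0.110094.
Reduction = 0.147867 − 0.110094 = 0.0378.

0.0378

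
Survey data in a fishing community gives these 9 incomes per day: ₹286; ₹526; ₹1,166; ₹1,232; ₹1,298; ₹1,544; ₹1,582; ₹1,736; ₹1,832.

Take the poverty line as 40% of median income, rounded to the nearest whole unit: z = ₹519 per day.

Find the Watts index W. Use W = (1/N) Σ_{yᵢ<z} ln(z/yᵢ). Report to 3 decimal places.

0.066

Below the line: ₹286 (q = 1 of N = 9).
Log gaps: ln(519/286) = 0.5959.
W = 0.595912 / 9 = 0.066.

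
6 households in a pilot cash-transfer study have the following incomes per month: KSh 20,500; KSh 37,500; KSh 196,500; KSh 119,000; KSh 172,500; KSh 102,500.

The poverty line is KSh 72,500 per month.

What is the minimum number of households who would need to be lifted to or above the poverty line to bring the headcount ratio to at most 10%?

Currently q = 2 of N = 6 are below the line (H = 0.333).
A headcount ratio of at most 10% allows at most ⌊0.10 × 6⌋ = 0 poor households.
So at least 2 − 0 = 2 must be lifted.

2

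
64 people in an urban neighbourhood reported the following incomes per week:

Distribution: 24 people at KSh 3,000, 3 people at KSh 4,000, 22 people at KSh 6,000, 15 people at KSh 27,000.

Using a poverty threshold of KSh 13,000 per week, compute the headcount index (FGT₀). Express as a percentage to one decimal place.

49 of the 64 people have income below KSh 13,000.
H = 49/64 = 76.6%.

76.6%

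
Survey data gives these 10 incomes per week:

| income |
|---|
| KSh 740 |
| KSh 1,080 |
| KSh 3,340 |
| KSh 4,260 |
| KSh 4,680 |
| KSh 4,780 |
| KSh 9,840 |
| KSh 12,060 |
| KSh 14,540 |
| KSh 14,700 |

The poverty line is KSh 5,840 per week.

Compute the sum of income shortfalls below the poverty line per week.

KSh 16,160

Below z: KSh 740, KSh 1,080, KSh 3,340, KSh 4,260, KSh 4,680, KSh 4,780 (q = 6 of N = 10).
Individual gaps: 5840−740 = 5100; 5840−1080 = 4760; 5840−3340 = 2500; 5840−4260 = 1580; 5840−4680 = 1160; 5840−4780 = 1060.
Aggregate gap = KSh 16,160.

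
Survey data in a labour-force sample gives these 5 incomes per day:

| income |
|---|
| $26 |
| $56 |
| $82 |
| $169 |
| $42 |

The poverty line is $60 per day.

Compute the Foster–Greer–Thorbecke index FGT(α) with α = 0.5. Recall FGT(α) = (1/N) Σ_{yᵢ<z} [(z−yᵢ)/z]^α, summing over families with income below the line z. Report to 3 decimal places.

0.312

Poor units: $26, $42, $56 (q = 3 of N = 5).
Normalized shortfalls: (60−26)/60 = 0.5667; (60−42)/60 = 0.3000; (60−56)/60 = 0.0667.
Raised to α = 0.5: 0.75277; 0.54772; 0.25820.
Sum = 1.558694; FGT(0.5) = 1.558694 / 5 = 0.312.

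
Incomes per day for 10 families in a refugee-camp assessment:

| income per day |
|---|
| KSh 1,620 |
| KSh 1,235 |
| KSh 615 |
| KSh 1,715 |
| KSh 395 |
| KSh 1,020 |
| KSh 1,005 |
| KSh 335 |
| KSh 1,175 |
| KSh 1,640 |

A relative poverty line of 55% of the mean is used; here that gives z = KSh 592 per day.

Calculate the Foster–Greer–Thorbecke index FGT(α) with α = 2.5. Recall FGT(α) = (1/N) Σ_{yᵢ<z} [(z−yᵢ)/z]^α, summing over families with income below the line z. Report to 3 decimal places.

Incomes under z: KSh 335, KSh 395 (q = 2 of N = 10).
Normalized shortfalls: (592−335)/592 = 0.4341; (592−395)/592 = 0.3328.
Raised to α = 2.5: 0.12417; 0.06388.
Sum = 0.188053; FGT(2.5) = 0.188053 / 10 = 0.019.

0.019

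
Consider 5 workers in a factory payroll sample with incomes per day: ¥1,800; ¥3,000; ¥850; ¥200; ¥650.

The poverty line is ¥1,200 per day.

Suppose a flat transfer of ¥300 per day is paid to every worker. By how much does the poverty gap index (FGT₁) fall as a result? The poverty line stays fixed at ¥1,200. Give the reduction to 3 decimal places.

Before: below the line — ¥200, ¥650, ¥850; poverty gap index (FGT₁) = 0.31667.
After the ¥300 transfer: below the line — ¥500, ¥950, ¥1,150; poverty gap index (FGT₁) = 0.16667.
Reduction = 0.31667 − 0.16667 = 0.150.

0.150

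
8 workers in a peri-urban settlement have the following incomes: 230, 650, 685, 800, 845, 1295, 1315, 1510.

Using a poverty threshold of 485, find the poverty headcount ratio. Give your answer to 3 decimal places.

1 of the 8 workers have income below 485.
H = 1/8 = 0.125.

0.125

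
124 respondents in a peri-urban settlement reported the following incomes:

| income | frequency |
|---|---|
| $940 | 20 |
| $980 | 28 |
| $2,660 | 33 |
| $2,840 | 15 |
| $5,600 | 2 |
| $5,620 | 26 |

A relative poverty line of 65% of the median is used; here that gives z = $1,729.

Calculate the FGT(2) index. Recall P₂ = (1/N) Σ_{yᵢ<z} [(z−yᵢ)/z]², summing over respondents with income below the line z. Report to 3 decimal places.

Poor units: 20×$940, 28×$980 (q = 48 of N = 124).
Gap ratios (z−y)/z: (1729−940)/1729 = 0.4563 (×20); (1729−980)/1729 = 0.4332 (×28).
Squared: 0.2082 (×20); 0.1877 (×28).
Sum = 9.419302; P₂ = 9.419302 / 124 = 0.076.

0.076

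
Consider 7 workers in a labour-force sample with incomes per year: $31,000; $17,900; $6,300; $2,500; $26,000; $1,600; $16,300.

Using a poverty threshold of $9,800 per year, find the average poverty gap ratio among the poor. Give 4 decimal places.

0.6463

Incomes under z: $1,600, $2,500, $6,300 (q = 3 of N = 7).
Shortfall ratios (z−y)/z: 0.8367, 0.7449, 0.3571; sum = 1.938776.
I averages over the q = 3 poor units only: 1.938776 / 3 = 0.6463.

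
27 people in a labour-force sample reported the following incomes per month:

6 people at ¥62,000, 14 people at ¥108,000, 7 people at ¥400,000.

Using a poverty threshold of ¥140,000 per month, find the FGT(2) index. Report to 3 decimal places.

Incomes under z: 6×¥62,000, 14×¥108,000 (q = 20 of N = 27).
Gap ratios (z−y)/z: (140000−62000)/140000 = 0.5571 (×6); (140000−108000)/140000 = 0.2286 (×14).
Squared: 0.3104 (×6); 0.0522 (×14).
Sum = 2.593878; P₂ = 2.593878 / 27 = 0.096.

0.096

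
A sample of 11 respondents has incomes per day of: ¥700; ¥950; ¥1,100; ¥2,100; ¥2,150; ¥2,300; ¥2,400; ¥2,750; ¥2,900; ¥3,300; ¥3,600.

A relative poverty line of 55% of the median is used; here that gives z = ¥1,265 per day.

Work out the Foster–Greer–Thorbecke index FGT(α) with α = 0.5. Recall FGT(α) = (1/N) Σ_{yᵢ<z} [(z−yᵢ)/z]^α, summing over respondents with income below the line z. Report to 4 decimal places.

Below z: ¥700, ¥950, ¥1,100 (q = 3 of N = 11).
Normalized shortfalls: (1265−700)/1265 = 0.4466; (1265−950)/1265 = 0.2490; (1265−1100)/1265 = 0.1304.
Raised to α = 0.5: 0.66831; 0.49901; 0.36116.
Sum = 1.528480; FGT(0.5) = 1.528480 / 11 = 0.1390.

0.1390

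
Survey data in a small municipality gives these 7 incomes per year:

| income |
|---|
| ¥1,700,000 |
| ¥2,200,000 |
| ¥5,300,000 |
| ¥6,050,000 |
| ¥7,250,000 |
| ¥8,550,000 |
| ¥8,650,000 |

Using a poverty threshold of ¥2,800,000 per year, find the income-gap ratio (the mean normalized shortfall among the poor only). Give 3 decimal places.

Incomes under z: ¥1,700,000, ¥2,200,000 (q = 2 of N = 7).
Shortfall ratios (z−y)/z: 0.3929, 0.2143; sum = 0.607143.
The income-gap ratio divides by q (the poor only): 0.607143 / 2 = 0.304.

0.304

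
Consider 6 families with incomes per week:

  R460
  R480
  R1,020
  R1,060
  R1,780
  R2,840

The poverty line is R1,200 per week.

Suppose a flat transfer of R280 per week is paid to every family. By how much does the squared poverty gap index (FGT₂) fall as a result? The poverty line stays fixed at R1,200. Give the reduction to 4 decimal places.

0.0825

Before: below the line — R460, R480, R1,020, R1,060; squared poverty gap index (FGT₂) = 0.129398.
After the R280 transfer: below the line — R740, R760; squared poverty gap index (FGT₂) = 0.046898.
Reduction = 0.129398 − 0.046898 = 0.0825.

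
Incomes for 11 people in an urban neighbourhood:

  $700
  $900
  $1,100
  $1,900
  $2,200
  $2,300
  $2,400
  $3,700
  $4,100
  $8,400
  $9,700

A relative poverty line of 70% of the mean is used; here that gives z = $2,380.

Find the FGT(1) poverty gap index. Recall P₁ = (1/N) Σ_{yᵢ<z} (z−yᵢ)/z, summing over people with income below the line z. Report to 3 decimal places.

Below the line: $700, $900, $1,100, $1,900, $2,200, $2,300 (q = 6 of N = 11).
Normalized shortfalls: (2380−700)/2380 = 0.7059; (2380−900)/2380 = 0.6218; (2380−1100)/2380 = 0.5378; (2380−1900)/2380 = 0.2017; (2380−2200)/2380 = 0.0756; (2380−2300)/2380 = 0.0336.
Sum of shortfalls = 2.176471; P₁ averages over all N: 2.176471 / 11 = 0.198.

0.198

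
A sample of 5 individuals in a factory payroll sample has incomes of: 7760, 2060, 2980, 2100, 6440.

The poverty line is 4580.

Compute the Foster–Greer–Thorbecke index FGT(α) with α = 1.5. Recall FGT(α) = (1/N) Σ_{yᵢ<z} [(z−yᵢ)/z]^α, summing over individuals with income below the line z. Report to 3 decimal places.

0.203

Below z: 2060, 2100, 2980 (q = 3 of N = 5).
Gap ratios (z−y)/z: (4580−2060)/4580 = 0.5502; (4580−2100)/4580 = 0.5415; (4580−2980)/4580 = 0.3493.
Raised to α = 1.5: 0.40813; 0.39846; 0.20648.
Sum = 1.013071; FGT(1.5) = 1.013071 / 5 = 0.203.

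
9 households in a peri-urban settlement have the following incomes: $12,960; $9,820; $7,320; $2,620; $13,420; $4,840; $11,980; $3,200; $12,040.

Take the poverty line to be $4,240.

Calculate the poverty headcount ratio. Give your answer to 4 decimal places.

0.2222

2 of the 9 households have income below $4,240.
H = 2/9 = 0.2222.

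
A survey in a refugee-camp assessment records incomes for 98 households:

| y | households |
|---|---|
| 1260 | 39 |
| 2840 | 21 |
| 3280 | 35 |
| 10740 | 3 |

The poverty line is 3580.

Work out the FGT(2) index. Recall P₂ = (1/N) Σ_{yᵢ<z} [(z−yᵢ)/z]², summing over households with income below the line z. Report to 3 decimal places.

0.179

Below z: 39×1260, 21×2840, 35×3280 (q = 95 of N = 98).
Normalized shortfalls: (3580−1260)/3580 = 0.6480 (×39); (3580−2840)/3580 = 0.2067 (×21); (3580−3280)/3580 = 0.0838 (×35).
Squared: 0.4200 (×39); 0.0427 (×21); 0.0070 (×35).
Sum = 17.521551; P₂ = 17.521551 / 98 = 0.179.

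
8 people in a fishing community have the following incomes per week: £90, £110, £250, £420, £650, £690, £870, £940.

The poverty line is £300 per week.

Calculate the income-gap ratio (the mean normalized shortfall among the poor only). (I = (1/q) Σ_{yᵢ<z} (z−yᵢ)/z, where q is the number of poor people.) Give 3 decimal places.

0.500

Incomes under z: £90, £110, £250 (q = 3 of N = 8).
Relative gaps: 0.7000, 0.6333, 0.1667; sum = 1.500000.
I averages over the q = 3 poor units only: 1.500000 / 3 = 0.500.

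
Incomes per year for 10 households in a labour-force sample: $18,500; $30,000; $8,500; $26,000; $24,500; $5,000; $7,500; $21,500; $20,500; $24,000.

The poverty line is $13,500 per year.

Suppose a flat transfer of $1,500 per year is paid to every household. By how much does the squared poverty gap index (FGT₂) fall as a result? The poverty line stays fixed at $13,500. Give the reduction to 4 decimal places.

Before: below the line — $5,000, $7,500, $8,500; squared poverty gap index (FGT₂) = 0.073114.
After the $1,500 transfer: below the line — $6,500, $9,000, $10,000; squared poverty gap index (FGT₂) = 0.044719.
Reduction = 0.073114 − 0.044719 = 0.0284.

0.0284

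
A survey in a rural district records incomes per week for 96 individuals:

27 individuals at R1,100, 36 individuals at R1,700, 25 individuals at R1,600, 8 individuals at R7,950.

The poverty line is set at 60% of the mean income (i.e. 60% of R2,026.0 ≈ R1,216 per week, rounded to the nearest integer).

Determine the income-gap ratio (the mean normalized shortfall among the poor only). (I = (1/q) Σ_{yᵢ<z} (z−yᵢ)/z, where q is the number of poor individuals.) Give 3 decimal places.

0.095

Below the line: 27×R1,100 (q = 27 of N = 96).
Relative gaps: 0.0954 (×27); sum = 2.575658.
The income-gap ratio divides by q (the poor only): 2.575658 / 27 = 0.095.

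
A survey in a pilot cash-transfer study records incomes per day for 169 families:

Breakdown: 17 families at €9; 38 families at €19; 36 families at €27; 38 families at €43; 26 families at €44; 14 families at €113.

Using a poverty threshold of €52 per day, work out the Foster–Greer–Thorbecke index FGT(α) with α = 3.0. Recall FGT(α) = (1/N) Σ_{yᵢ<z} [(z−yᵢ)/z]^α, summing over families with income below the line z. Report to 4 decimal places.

Below the line: 17×€9, 38×€19, 36×€27, 38×€43, 26×€44 (q = 155 of N = 169).
Normalized shortfalls: (52−9)/52 = 0.8269 (×17); (52−19)/52 = 0.6346 (×38); (52−27)/52 = 0.4808 (×36); (52−43)/52 = 0.1731 (×38); (52−44)/52 = 0.1538 (×26).
Raised to α = 3.0: 0.56545 (×17); 0.25558 (×38); 0.11112 (×36); 0.00518 (×38); 0.00364 (×26).
Sum = 23.616999; FGT(3.0) = 23.616999 / 169 = 0.1397.

0.1397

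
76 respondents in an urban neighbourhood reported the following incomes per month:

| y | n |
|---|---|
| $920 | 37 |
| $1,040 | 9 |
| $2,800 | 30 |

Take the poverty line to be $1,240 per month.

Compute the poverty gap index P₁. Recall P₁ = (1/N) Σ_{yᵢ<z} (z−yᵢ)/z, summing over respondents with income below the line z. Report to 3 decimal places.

Poor units: 37×$920, 9×$1,040 (q = 46 of N = 76).
Shortfall ratios: (1240−920)/1240 = 0.2581 (×37); (1240−1040)/1240 = 0.1613 (×9).
Σ = 11.000000. Dividing by the full population N = 76 gives P₁ = 0.145.

0.145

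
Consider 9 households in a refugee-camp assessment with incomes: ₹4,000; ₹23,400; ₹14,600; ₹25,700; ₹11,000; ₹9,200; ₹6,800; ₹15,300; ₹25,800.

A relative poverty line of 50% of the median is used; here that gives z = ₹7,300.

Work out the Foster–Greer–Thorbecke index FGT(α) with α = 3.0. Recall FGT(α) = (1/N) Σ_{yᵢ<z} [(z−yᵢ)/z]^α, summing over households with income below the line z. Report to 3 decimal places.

Below z: ₹4,000, ₹6,800 (q = 2 of N = 9).
Shortfall ratios: (7300−4000)/7300 = 0.4521; (7300−6800)/7300 = 0.0685.
Raised to α = 3.0: 0.09238; 0.00032.
Sum = 0.092700; FGT(3.0) = 0.092700 / 9 = 0.010.

0.010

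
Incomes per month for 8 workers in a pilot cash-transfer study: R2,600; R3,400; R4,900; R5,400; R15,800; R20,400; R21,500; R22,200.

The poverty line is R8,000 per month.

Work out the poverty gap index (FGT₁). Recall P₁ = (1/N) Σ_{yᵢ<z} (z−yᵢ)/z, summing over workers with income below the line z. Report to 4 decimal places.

Poor units: R2,600, R3,400, R4,900, R5,400 (q = 4 of N = 8).
Gap ratios (z−y)/z: (8000−2600)/8000 = 0.6750; (8000−3400)/8000 = 0.5750; (8000−4900)/8000 = 0.3875; (8000−5400)/8000 = 0.3250.
Σ = 1.962500. Dividing by the full population N = 8 gives P₁ = 0.2453.

0.2453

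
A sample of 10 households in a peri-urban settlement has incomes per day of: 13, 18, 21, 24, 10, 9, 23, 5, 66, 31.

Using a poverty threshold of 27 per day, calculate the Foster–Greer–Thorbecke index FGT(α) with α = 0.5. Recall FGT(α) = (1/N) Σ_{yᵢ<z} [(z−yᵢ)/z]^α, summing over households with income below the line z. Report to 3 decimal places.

0.500

Poor units: 5, 9, 10, 13, 18, 21, 23, 24 (q = 8 of N = 10).
Normalized shortfalls: (27−5)/27 = 0.8148; (27−9)/27 = 0.6667; (27−10)/27 = 0.6296; (27−13)/27 = 0.5185; (27−18)/27 = 0.3333; (27−21)/27 = 0.2222; (27−23)/27 = 0.1481; (27−24)/27 = 0.1111.
Raised to α = 0.5: 0.90267; 0.81650; 0.79349; 0.72008; 0.57735; 0.47140; 0.38490; 0.33333.
Sum = 4.999730; FGT(0.5) = 4.999730 / 10 = 0.500.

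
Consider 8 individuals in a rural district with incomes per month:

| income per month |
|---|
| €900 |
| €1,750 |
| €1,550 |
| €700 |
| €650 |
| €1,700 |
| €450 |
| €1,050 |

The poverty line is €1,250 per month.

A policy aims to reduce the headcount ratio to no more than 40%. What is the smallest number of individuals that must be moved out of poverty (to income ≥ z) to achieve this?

2

5 of the 8 individuals are poor, so H = 5/8 = 0.625.
A headcount ratio of at most 40% allows at most ⌊0.40 × 8⌋ = 3 poor individuals.
So at least 5 − 3 = 2 must be lifted.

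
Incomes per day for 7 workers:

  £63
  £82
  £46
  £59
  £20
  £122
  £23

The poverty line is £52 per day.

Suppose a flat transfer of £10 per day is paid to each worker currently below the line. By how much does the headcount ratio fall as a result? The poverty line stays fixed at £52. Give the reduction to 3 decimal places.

0.143

Before: below the line — £20, £23, £46; headcount ratio = 0.42857.
After the £10 transfer: below the line — £30, £33; headcount ratio = 0.28571.
Reduction = 0.42857 − 0.28571 = 0.143.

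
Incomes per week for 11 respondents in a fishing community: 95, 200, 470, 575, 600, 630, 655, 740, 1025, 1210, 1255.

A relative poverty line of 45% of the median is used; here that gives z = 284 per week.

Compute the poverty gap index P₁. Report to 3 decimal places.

0.087

Incomes under z: 95, 200 (q = 2 of N = 11).
Gap ratios (z−y)/z: (284−95)/284 = 0.6655; (284−200)/284 = 0.2958.
Σ = 0.961268. Dividing by the full population N = 11 gives P₁ = 0.087.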